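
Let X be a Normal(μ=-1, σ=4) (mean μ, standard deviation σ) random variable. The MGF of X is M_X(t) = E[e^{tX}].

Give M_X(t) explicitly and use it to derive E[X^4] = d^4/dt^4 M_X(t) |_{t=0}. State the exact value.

E[X^4] = M^(4)(0) = 865

M_X(t) = e^(8*t^2 - t)
M^(4)(t) = (65536*t^4*e^(8*t^2) - 16384*t^3*e^(8*t^2) + 26112*t^2*e^(8*t^2) - 3136*t*e^(8*t^2) + 865*e^(8*t^2))*e^(-t)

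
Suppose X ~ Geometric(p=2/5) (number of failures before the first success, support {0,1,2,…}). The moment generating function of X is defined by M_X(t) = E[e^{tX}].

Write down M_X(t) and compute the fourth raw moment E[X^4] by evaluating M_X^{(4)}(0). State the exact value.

M_X(t) = 2/(5*(1 - 3*e^(t)/5))
dM/dt = 6*e^(t)/(9*e^(2*t) - 30*e^(t) + 25)
d^2M/dt^2 = (-18*e^(2*t) - 30*e^(t))/(27*e^(3*t) - 135*e^(2*t) + 225*e^(t) - 125)
d^3M/dt^3 = (54*e^(3*t) + 360*e^(2*t) + 150*e^(t))/(81*e^(4*t) - 540*e^(3*t) + 1350*e^(2*t) - 1500*e^(t) + 625)
d^4M/dt^4 = (-162*e^(4*t) - 2970*e^(3*t) - 4950*e^(2*t) - 750*e^(t))/(243*e^(5*t) - 2025*e^(4*t) + 6750*e^(3*t) - 11250*e^(2*t) + 9375*e^(t) - 3125)

E[X^4] = d^4M/dt^4 |_{t=0} = 276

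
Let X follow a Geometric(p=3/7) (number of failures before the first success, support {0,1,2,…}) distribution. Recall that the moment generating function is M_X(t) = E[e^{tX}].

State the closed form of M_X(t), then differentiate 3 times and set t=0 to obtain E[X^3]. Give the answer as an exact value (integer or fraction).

E[X^3] = d^3M/dt^3 |_{t=0} = 236/9

M_X(t) = 3/(7*(1 - 4*e^(t)/7))
dM/dt = 12*e^(t)/(16*e^(2*t) - 56*e^(t) + 49)
d^2M/dt^2 = (-48*e^(2*t) - 84*e^(t))/(64*e^(3*t) - 336*e^(2*t) + 588*e^(t) - 343)
d^3M/dt^3 = (192*e^(3*t) + 1344*e^(2*t) + 588*e^(t))/(256*e^(4*t) - 1792*e^(3*t) + 4704*e^(2*t) - 5488*e^(t) + 2401)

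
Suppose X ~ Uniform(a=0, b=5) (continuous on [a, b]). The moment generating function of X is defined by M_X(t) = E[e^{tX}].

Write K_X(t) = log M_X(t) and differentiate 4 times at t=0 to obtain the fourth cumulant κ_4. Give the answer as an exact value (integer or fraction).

M_X(t) = (e^(5*t) - 1)/(5*t)
K_X(t) = log M_X(t) = -log(t) + log(e^(5*t) - 1) - log(5)
K′(t) = (5*t*e^(5*t) - e^(5*t) + 1)/(t*e^(5*t) - t)
K′′(t) = (-25*t^2*e^(5*t) + e^(10*t) - 2*e^(5*t) + 1)/(t^2*e^(10*t) - 2*t^2*e^(5*t) + t^2)
K′′′(t) = (125*t^3*e^(10*t) + 125*t^3*e^(5*t) - 2*e^(15*t) + 6*e^(10*t) - 6*e^(5*t) + 2)/(t^3*e^(15*t) - 3*t^3*e^(10*t) + 3*t^3*e^(5*t) - t^3)

κ_4 = K′′′′(0) = -125/24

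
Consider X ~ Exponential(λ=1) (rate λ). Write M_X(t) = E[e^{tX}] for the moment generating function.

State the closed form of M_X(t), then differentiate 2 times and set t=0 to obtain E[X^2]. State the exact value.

E[X^2] = D^2[M](0) = 2

M_X(t) = 1/(1 - t)
D^2[M](t) = -2/(t^3 - 3*t^2 + 3*t - 1)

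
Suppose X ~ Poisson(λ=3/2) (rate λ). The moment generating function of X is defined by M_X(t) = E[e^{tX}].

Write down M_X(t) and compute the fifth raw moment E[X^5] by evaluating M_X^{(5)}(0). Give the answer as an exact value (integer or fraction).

M_X(t) = e^(3*e^(t)/2 - 3/2)
dM/dt = 3*e^(-3/2)*e^(t)*e^(3*e^(t)/2)/2
d^2M/dt^2 = (9*e^(2*t)*e^(3*e^(t)/2) + 6*e^(t)*e^(3*e^(t)/2))*e^(-3/2)/4
d^3M/dt^3 = (27*e^(3*t)*e^(3*e^(t)/2) + 54*e^(2*t)*e^(3*e^(t)/2) + 12*e^(t)*e^(3*e^(t)/2))*e^(-3/2)/8
d^4M/dt^4 = (81*e^(4*t)*e^(3*e^(t)/2) + 324*e^(3*t)*e^(3*e^(t)/2) + 252*e^(2*t)*e^(3*e^(t)/2) + 24*e^(t)*e^(3*e^(t)/2))*e^(-3/2)/16
d^5M/dt^5 = (243*e^(5*t)*e^(3*e^(t)/2) + 1620*e^(4*t)*e^(3*e^(t)/2) + 2700*e^(3*t)*e^(3*e^(t)/2) + 1080*e^(2*t)*e^(3*e^(t)/2) + 48*e^(t)*e^(3*e^(t)/2))*e^(-3/2)/32

E[X^5] = d^5M/dt^5 |_{t=0} = 5691/32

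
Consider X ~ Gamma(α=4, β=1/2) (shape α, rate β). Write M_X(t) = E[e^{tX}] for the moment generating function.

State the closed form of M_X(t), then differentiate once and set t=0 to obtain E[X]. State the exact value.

M_X(t) = 1/(16*(1/2 - t)^4)
dM/dt = -8/(32*t^5 - 80*t^4 + 80*t^3 - 40*t^2 + 10*t - 1)

E[X] = dM/dt |_{t=0} = 8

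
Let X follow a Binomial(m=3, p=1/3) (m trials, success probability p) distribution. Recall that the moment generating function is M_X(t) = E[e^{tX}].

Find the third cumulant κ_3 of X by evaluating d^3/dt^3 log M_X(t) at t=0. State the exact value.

κ_3 = d^3K/dt^3 |_{t=0} = 2/9

M_X(t) = (e^(t)/3 + 2/3)^3
K_X(t) = log M_X(t) = 3*log(e^(t)/3 + 2/3)
dK/dt = 3*e^(t)/(e^(t) + 2)
d^2K/dt^2 = 6*e^(t)/(e^(2*t) + 4*e^(t) + 4)
d^3K/dt^3 = (-6*e^(2*t) + 12*e^(t))/(e^(3*t) + 6*e^(2*t) + 12*e^(t) + 8)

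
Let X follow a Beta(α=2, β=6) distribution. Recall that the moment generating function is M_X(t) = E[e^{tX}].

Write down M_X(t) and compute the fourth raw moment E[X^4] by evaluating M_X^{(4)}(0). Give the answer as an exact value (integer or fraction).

E[X^4] = d^4M/dt^4 |_{t=0} = 1/66

M_X(t) = ₁F₁(2; 8; t)
dM/dt = ₁F₁(3; 9; t)/4
d^2M/dt^2 = ₁F₁(4; 10; t)/12
d^3M/dt^3 = ₁F₁(5; 11; t)/30
d^4M/dt^4 = ₁F₁(6; 12; t)/66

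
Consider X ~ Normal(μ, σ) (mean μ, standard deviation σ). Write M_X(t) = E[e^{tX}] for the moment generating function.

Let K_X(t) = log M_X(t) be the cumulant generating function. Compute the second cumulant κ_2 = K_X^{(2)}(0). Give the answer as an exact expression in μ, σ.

κ_2 = D^2[K](0) = σ^2

M_X(t) = e^(μ*t + σ^2*t^2/2)
K_X(t) = log M_X(t) = μ*t + σ^2*t^2/2
D^2[K](t) = σ^2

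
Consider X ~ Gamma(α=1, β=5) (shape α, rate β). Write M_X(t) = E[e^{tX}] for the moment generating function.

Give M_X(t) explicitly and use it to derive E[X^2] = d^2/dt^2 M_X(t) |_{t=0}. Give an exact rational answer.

E[X^2] = d^2M/dt^2 |_{t=0} = 2/25

M_X(t) = 5/(5 - t)
dM/dt = 5/(t^2 - 10*t + 25)
d^2M/dt^2 = -10/(t^3 - 15*t^2 + 75*t - 125)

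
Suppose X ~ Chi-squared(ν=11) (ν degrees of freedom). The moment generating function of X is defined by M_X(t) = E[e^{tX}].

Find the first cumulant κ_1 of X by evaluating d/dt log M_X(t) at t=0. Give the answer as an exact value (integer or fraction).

M_X(t) = (1 - 2*t)^(-11/2)
K_X(t) = log M_X(t) = -11*log(1 - 2*t)/2
K^(1)(t) = -11/(2*t - 1)

κ_1 = K^(1)(0) = 11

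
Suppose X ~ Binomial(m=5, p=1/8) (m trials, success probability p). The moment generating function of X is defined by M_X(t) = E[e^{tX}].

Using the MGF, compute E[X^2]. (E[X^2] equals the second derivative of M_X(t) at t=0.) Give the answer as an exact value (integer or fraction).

M_X(t) = (e^(t)/8 + 7/8)^5
D^2[M](t) = 25*e^(5*t)/32768 + 35*e^(4*t)/2048 + 2205*e^(3*t)/16384 + 1715*e^(2*t)/4096 + 12005*e^(t)/32768

E[X^2] = D^2[M](0) = 15/16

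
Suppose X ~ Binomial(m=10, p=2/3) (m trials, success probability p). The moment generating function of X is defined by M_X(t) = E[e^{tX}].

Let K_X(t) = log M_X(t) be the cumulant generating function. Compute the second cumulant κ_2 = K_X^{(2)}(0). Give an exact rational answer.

M_X(t) = (2*e^(t)/3 + 1/3)^10
K_X(t) = log M_X(t) = 10*log(2*e^(t)/3 + 1/3)
D^2[K](t) = 20*e^(t)/(4*e^(2*t) + 4*e^(t) + 1)

κ_2 = D^2[K](0) = 20/9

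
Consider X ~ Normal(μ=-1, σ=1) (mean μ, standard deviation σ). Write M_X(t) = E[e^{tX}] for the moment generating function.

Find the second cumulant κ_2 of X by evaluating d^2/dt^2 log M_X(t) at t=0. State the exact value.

M_X(t) = e^(t^2/2 - t)
K_X(t) = log M_X(t) = t^2/2 - t
K^(2)(t) = 1

κ_2 = K^(2)(0) = 1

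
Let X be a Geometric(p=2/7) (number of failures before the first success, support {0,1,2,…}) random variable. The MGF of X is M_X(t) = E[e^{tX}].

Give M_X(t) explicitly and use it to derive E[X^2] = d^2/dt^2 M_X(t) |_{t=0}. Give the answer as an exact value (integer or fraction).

M_X(t) = 2/(7*(1 - 5*e^(t)/7))
M′(t) = 10*e^(t)/(25*e^(2*t) - 70*e^(t) + 49)
M′′(t) = (-50*e^(2*t) - 70*e^(t))/(125*e^(3*t) - 525*e^(2*t) + 735*e^(t) - 343)

E[X^2] = M′′(0) = 15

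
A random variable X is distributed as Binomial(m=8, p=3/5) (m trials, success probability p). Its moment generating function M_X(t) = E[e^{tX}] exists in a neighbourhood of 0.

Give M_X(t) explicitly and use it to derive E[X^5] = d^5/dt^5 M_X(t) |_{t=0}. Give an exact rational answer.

E[X^5] = M′′′′′(0) = 3013392/625

M_X(t) = (3*e^(t)/5 + 2/5)^8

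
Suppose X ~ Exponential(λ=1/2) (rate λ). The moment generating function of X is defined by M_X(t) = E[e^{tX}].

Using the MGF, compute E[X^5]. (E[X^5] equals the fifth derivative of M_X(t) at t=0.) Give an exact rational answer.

M_X(t) = 1/(2*(1/2 - t))
M′(t) = 2/(4*t^2 - 4*t + 1)
M′′(t) = -8/(8*t^3 - 12*t^2 + 6*t - 1)
M′′′(t) = 48/(16*t^4 - 32*t^3 + 24*t^2 - 8*t + 1)
M′′′′(t) = -384/(32*t^5 - 80*t^4 + 80*t^3 - 40*t^2 + 10*t - 1)
M′′′′′(t) = 3840/(64*t^6 - 192*t^5 + 240*t^4 - 160*t^3 + 60*t^2 - 12*t + 1)

E[X^5] = M′′′′′(0) = 3840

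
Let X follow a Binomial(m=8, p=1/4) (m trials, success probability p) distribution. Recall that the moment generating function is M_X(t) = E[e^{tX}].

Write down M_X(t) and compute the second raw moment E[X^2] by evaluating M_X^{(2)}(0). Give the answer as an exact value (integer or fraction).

M_X(t) = (e^(t)/4 + 3/4)^8
D^2[M](t) = e^(8*t)/1024 + 147*e^(7*t)/8192 + 567*e^(6*t)/4096 + 4725*e^(5*t)/8192 + 2835*e^(4*t)/2048 + 15309*e^(3*t)/8192 + 5103*e^(2*t)/4096 + 2187*e^(t)/8192

E[X^2] = D^2[M](0) = 11/2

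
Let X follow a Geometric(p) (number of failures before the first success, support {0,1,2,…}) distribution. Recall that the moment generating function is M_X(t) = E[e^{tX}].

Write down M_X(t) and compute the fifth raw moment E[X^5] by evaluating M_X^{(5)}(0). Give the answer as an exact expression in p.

M_X(t) = p/(-(1 - p)*e^(t) + 1)

E[X^5] = M^(5)(0) = -1 + 31/p - 180/p^2 + 390/p^3 - 360/p^4 + 120/p^5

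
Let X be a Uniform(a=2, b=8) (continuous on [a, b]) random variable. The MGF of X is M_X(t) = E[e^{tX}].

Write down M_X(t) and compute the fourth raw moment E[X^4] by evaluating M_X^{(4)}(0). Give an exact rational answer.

M_X(t) = (e^(8*t) - e^(2*t))/(6*t)
M′(t) = (8*t*e^(8*t) - 2*t*e^(2*t) - e^(8*t) + e^(2*t))/(6*t^2)
M′′(t) = (32*t^2*e^(8*t) - 2*t^2*e^(2*t) - 8*t*e^(8*t) + 2*t*e^(2*t) + e^(8*t) - e^(2*t))/(3*t^3)
M′′′(t) = (256*t^3*e^(8*t) - 4*t^3*e^(2*t) - 96*t^2*e^(8*t) + 6*t^2*e^(2*t) + 24*t*e^(8*t) - 6*t*e^(2*t) - 3*e^(8*t) + 3*e^(2*t))/(3*t^4)

E[X^4] = M′′′′(0) = 5456/5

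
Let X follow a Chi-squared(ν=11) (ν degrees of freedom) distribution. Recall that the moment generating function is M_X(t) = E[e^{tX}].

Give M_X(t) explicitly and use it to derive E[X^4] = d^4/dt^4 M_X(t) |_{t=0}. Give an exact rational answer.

M_X(t) = (1 - 2*t)^(-11/2)
M′(t) = 11/(64*t^6*√(1 - 2*t) - 192*t^5*√(1 - 2*t) + 240*t^4*√(1 - 2*t) - 160*t^3*√(1 - 2*t) + 60*t^2*√(1 - 2*t) - 12*t*√(1 - 2*t) + √(1 - 2*t))
M′′(t) = -143/(128*t^7*√(1 - 2*t) - 448*t^6*√(1 - 2*t) + 672*t^5*√(1 - 2*t) - 560*t^4*√(1 - 2*t) + 280*t^3*√(1 - 2*t) - 84*t^2*√(1 - 2*t) + 14*t*√(1 - 2*t) - √(1 - 2*t))

E[X^4] = M′′′′(0) = 36465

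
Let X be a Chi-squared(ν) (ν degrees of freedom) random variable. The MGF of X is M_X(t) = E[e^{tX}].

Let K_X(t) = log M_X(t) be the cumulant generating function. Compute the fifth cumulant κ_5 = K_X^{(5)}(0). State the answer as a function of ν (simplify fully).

M_X(t) = (1 - 2*t)^(-ν/2)
K_X(t) = log M_X(t) = -ν*log(1 - 2*t)/2
K^(5)(t) = -384*ν/(32*t^5 - 80*t^4 + 80*t^3 - 40*t^2 + 10*t - 1)

κ_5 = K^(5)(0) = 384*ν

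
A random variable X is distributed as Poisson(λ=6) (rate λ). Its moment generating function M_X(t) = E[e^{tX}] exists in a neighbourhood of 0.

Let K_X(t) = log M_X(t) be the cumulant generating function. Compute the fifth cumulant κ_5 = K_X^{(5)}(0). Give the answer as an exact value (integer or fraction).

κ_5 = K′′′′′(0) = 6

M_X(t) = e^(6*e^(t) - 6)
K_X(t) = log M_X(t) = 6*e^(t) - 6
K′(t) = 6*e^(t)
K′′(t) = 6*e^(t)
K′′′(t) = 6*e^(t)
K′′′′(t) = 6*e^(t)
K′′′′′(t) = 6*e^(t)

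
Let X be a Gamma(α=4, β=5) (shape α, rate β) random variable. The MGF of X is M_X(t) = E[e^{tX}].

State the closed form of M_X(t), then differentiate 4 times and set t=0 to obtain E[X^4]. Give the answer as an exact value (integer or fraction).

M_X(t) = 625/(5 - t)^4
M′(t) = -2500/(t^5 - 25*t^4 + 250*t^3 - 1250*t^2 + 3125*t - 3125)
M′′(t) = 12500/(t^6 - 30*t^5 + 375*t^4 - 2500*t^3 + 9375*t^2 - 18750*t + 15625)
M′′′(t) = -75000/(t^7 - 35*t^6 + 525*t^5 - 4375*t^4 + 21875*t^3 - 65625*t^2 + 109375*t - 78125)
M′′′′(t) = 525000/(t^8 - 40*t^7 + 700*t^6 - 7000*t^5 + 43750*t^4 - 175000*t^3 + 437500*t^2 - 625000*t + 390625)

E[X^4] = M′′′′(0) = 168/125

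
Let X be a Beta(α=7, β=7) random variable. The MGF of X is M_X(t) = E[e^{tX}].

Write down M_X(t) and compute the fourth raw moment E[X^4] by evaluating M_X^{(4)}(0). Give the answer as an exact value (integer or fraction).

E[X^4] = M′′′′(0) = 3/34

M_X(t) = ₁F₁(7; 14; t)
M′(t) = ₁F₁(8; 15; t)/2
M′′(t) = 4*₁F₁(9; 16; t)/15
M′′′(t) = 3*₁F₁(10; 17; t)/20
M′′′′(t) = 3*₁F₁(11; 18; t)/34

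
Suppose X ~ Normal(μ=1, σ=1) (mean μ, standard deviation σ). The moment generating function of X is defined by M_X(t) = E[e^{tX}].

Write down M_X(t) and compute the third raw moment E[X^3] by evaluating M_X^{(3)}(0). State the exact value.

M_X(t) = e^(t^2/2 + t)
M^(3)(t) = t^3*e^(t)*e^(t^2/2) + 3*t^2*e^(t)*e^(t^2/2) + 6*t*e^(t)*e^(t^2/2) + 4*e^(t)*e^(t^2/2)

E[X^3] = M^(3)(0) = 4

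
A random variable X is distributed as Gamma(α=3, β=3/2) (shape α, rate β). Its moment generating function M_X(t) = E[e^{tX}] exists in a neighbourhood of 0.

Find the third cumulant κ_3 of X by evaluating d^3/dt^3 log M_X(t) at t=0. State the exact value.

κ_3 = D^3[K](0) = 16/9

M_X(t) = 27/(8*(3/2 - t)^3)
K_X(t) = log M_X(t) = -3*log(3/2 - t) - 3*log(2) + 3*log(3)
D^3[K](t) = -48/(8*t^3 - 36*t^2 + 54*t - 27)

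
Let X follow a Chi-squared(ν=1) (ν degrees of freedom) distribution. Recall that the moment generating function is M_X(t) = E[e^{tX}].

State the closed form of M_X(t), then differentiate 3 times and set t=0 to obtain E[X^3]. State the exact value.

E[X^3] = D^3[M](0) = 15

M_X(t) = 1/√(1 - 2*t)
D^3[M](t) = -15/(8*t^3*√(1 - 2*t) - 12*t^2*√(1 - 2*t) + 6*t*√(1 - 2*t) - √(1 - 2*t))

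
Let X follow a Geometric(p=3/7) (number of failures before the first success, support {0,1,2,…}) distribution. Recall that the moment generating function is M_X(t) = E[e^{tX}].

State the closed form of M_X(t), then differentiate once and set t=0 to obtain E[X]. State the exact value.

M_X(t) = 3/(7*(1 - 4*e^(t)/7))
M′(t) = 12*e^(t)/(16*e^(2*t) - 56*e^(t) + 49)

E[X] = M′(0) = 4/3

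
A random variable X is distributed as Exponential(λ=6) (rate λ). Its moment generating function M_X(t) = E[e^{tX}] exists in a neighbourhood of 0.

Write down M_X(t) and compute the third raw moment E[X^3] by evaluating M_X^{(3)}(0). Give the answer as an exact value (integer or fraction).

M_X(t) = 6/(6 - t)
M^(3)(t) = 36/(t^4 - 24*t^3 + 216*t^2 - 864*t + 1296)

E[X^3] = M^(3)(0) = 1/36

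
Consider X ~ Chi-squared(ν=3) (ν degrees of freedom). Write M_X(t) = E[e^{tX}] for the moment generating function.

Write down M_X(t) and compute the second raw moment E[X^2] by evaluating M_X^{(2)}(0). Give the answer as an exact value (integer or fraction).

E[X^2] = D^2[M](0) = 15

M_X(t) = (1 - 2*t)^(-3/2)
D^2[M](t) = -15/(8*t^3*√(1 - 2*t) - 12*t^2*√(1 - 2*t) + 6*t*√(1 - 2*t) - √(1 - 2*t))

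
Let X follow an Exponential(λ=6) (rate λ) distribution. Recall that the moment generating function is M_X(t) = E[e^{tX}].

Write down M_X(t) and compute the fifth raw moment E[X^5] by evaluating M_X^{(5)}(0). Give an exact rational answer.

M_X(t) = 6/(6 - t)
dM/dt = 6/(t^2 - 12*t + 36)
d^2M/dt^2 = -12/(t^3 - 18*t^2 + 108*t - 216)
d^3M/dt^3 = 36/(t^4 - 24*t^3 + 216*t^2 - 864*t + 1296)
d^4M/dt^4 = -144/(t^5 - 30*t^4 + 360*t^3 - 2160*t^2 + 6480*t - 7776)
d^5M/dt^5 = 720/(t^6 - 36*t^5 + 540*t^4 - 4320*t^3 + 19440*t^2 - 46656*t + 46656)

E[X^5] = d^5M/dt^5 |_{t=0} = 5/324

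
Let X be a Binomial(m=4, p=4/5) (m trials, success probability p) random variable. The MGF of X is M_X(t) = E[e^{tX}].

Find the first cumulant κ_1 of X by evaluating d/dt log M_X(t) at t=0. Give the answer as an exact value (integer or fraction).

M_X(t) = (4*e^(t)/5 + 1/5)^4
K_X(t) = log M_X(t) = 4*log(4*e^(t)/5 + 1/5)
K^(1)(t) = 16*e^(t)/(4*e^(t) + 1)

κ_1 = K^(1)(0) = 16/5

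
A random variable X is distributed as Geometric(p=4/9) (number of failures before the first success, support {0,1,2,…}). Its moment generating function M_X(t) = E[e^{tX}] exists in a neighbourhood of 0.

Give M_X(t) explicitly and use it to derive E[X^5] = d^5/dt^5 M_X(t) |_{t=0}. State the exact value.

E[X^5] = M′′′′′(0) = 165535/128

M_X(t) = 4/(9*(1 - 5*e^(t)/9))
M′(t) = 20*e^(t)/(25*e^(2*t) - 90*e^(t) + 81)
M′′(t) = (-100*e^(2*t) - 180*e^(t))/(125*e^(3*t) - 675*e^(2*t) + 1215*e^(t) - 729)
M′′′(t) = (500*e^(3*t) + 3600*e^(2*t) + 1620*e^(t))/(625*e^(4*t) - 4500*e^(3*t) + 12150*e^(2*t) - 14580*e^(t) + 6561)
M′′′′(t) = (-2500*e^(4*t) - 49500*e^(3*t) - 89100*e^(2*t) - 14580*e^(t))/(3125*e^(5*t) - 28125*e^(4*t) + 101250*e^(3*t) - 182250*e^(2*t) + 164025*e^(t) - 59049)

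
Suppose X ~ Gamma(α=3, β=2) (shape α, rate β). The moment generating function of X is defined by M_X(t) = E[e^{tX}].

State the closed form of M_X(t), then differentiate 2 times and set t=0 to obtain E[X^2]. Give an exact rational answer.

M_X(t) = 8/(2 - t)^3
M^(2)(t) = -96/(t^5 - 10*t^4 + 40*t^3 - 80*t^2 + 80*t - 32)

E[X^2] = M^(2)(0) = 3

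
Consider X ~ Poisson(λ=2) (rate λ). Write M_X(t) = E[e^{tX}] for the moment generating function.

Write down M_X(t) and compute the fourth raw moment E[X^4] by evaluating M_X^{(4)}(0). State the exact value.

M_X(t) = e^(2*e^(t) - 2)
M^(4)(t) = (16*e^(4*t)*e^(2*e^(t)) + 48*e^(3*t)*e^(2*e^(t)) + 28*e^(2*t)*e^(2*e^(t)) + 2*e^(t)*e^(2*e^(t)))*e^(-2)

E[X^4] = M^(4)(0) = 94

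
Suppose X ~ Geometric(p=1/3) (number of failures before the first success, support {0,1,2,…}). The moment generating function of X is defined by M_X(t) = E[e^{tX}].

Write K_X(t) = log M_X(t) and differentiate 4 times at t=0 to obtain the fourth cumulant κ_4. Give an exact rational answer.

M_X(t) = 1/(3*(1 - 2*e^(t)/3))
K_X(t) = log M_X(t) = -log(1 - 2*e^(t)/3) - log(3)
D^4[K](t) = (24*e^(3*t) + 144*e^(2*t) + 54*e^(t))/(16*e^(4*t) - 96*e^(3*t) + 216*e^(2*t) - 216*e^(t) + 81)

κ_4 = D^4[K](0) = 222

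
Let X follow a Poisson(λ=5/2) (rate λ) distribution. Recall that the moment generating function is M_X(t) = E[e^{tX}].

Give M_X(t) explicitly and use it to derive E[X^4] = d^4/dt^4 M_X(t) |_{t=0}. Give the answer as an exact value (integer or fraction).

M_X(t) = e^(5*e^(t)/2 - 5/2)
dM/dt = 5*e^(-5/2)*e^(t)*e^(5*e^(t)/2)/2
d^2M/dt^2 = (25*e^(2*t)*e^(5*e^(t)/2) + 10*e^(t)*e^(5*e^(t)/2))*e^(-5/2)/4
d^3M/dt^3 = (125*e^(3*t)*e^(5*e^(t)/2) + 150*e^(2*t)*e^(5*e^(t)/2) + 20*e^(t)*e^(5*e^(t)/2))*e^(-5/2)/8
d^4M/dt^4 = (625*e^(4*t)*e^(5*e^(t)/2) + 1500*e^(3*t)*e^(5*e^(t)/2) + 700*e^(2*t)*e^(5*e^(t)/2) + 40*e^(t)*e^(5*e^(t)/2))*e^(-5/2)/16

E[X^4] = d^4M/dt^4 |_{t=0} = 2865/16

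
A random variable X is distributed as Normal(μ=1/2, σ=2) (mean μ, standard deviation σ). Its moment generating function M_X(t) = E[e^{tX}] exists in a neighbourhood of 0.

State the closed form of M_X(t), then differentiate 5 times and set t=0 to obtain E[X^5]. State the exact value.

M_X(t) = e^(2*t^2 + t/2)
M′(t) = 4*t*e^(t/2)*e^(2*t^2) + e^(t/2)*e^(2*t^2)/2
M′′(t) = 16*t^2*e^(t/2)*e^(2*t^2) + 4*t*e^(t/2)*e^(2*t^2) + 17*e^(t/2)*e^(2*t^2)/4
M′′′(t) = 64*t^3*e^(t/2)*e^(2*t^2) + 24*t^2*e^(t/2)*e^(2*t^2) + 51*t*e^(t/2)*e^(2*t^2) + 49*e^(t/2)*e^(2*t^2)/8
M′′′′(t) = 256*t^4*e^(t/2)*e^(2*t^2) + 128*t^3*e^(t/2)*e^(2*t^2) + 408*t^2*e^(t/2)*e^(2*t^2) + 98*t*e^(t/2)*e^(2*t^2) + 865*e^(t/2)*e^(2*t^2)/16

E[X^5] = M′′′′′(0) = 4001/32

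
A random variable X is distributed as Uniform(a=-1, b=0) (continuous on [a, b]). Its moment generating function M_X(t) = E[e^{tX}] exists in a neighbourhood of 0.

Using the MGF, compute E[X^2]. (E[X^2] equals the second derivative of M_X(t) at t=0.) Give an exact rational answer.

E[X^2] = d^2M/dt^2 |_{t=0} = 1/3

M_X(t) = (1 - e^(-t))/t
dM/dt = (t - e^(t) + 1)*e^(-t)/t^2
d^2M/dt^2 = (-t^2 - 2*t + 2*e^(t) - 2)*e^(-t)/t^3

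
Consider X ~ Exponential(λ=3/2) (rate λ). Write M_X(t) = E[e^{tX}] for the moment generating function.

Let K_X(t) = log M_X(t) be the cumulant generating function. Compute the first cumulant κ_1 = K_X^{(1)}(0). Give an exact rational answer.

κ_1 = D[K](0) = 2/3

M_X(t) = 3/(2*(3/2 - t))
K_X(t) = log M_X(t) = -log(3/2 - t) - log(2) + log(3)
D[K](t) = -2/(2*t - 3)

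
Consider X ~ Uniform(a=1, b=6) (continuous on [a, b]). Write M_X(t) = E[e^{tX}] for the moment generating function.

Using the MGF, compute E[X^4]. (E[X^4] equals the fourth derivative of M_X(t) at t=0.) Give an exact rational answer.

M_X(t) = (e^(6*t) - e^(t))/(5*t)
M′(t) = (6*t*e^(6*t) - t*e^(t) - e^(6*t) + e^(t))/(5*t^2)
M′′(t) = (36*t^2*e^(6*t) - t^2*e^(t) - 12*t*e^(6*t) + 2*t*e^(t) + 2*e^(6*t) - 2*e^(t))/(5*t^3)
M′′′(t) = (216*t^3*e^(6*t) - t^3*e^(t) - 108*t^2*e^(6*t) + 3*t^2*e^(t) + 36*t*e^(6*t) - 6*t*e^(t) - 6*e^(6*t) + 6*e^(t))/(5*t^4)
M′′′′(t) = (1296*t^4*e^(6*t) - t^4*e^(t) - 864*t^3*e^(6*t) + 4*t^3*e^(t) + 432*t^2*e^(6*t) - 12*t^2*e^(t) - 144*t*e^(6*t) + 24*t*e^(t) + 24*e^(6*t) - 24*e^(t))/(5*t^5)

E[X^4] = M′′′′(0) = 311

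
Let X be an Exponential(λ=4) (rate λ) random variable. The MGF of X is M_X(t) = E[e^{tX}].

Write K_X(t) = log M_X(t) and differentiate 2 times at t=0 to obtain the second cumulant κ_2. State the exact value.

M_X(t) = 4/(4 - t)
K_X(t) = log M_X(t) = -log(4 - t) + 2*log(2)
dK/dt = -1/(t - 4)
d^2K/dt^2 = 1/(t^2 - 8*t + 16)

κ_2 = d^2K/dt^2 |_{t=0} = 1/16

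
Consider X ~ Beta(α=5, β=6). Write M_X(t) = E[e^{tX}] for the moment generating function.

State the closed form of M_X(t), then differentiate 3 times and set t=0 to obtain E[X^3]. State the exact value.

M_X(t) = ₁F₁(5; 11; t)
dM/dt = 5*₁F₁(6; 12; t)/11
d^2M/dt^2 = 5*₁F₁(7; 13; t)/22
d^3M/dt^3 = 35*₁F₁(8; 14; t)/286

E[X^3] = d^3M/dt^3 |_{t=0} = 35/286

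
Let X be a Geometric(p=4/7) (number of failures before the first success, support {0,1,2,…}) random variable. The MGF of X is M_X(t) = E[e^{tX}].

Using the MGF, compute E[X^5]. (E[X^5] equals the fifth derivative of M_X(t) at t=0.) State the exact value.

E[X^5] = d^5M/dt^5 |_{t=0} = 23721/128

M_X(t) = 4/(7*(1 - 3*e^(t)/7))
dM/dt = 12*e^(t)/(9*e^(2*t) - 42*e^(t) + 49)
d^2M/dt^2 = (-36*e^(2*t) - 84*e^(t))/(27*e^(3*t) - 189*e^(2*t) + 441*e^(t) - 343)
d^3M/dt^3 = (108*e^(3*t) + 1008*e^(2*t) + 588*e^(t))/(81*e^(4*t) - 756*e^(3*t) + 2646*e^(2*t) - 4116*e^(t) + 2401)
d^4M/dt^4 = (-324*e^(4*t) - 8316*e^(3*t) - 19404*e^(2*t) - 4116*e^(t))/(243*e^(5*t) - 2835*e^(4*t) + 13230*e^(3*t) - 30870*e^(2*t) + 36015*e^(t) - 16807)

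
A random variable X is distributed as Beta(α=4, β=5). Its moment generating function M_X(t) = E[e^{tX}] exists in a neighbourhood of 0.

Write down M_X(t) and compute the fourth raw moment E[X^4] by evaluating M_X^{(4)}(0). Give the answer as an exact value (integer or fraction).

M_X(t) = ₁F₁(4; 9; t)
D^4[M](t) = 7*₁F₁(8; 13; t)/99

E[X^4] = D^4[M](0) = 7/99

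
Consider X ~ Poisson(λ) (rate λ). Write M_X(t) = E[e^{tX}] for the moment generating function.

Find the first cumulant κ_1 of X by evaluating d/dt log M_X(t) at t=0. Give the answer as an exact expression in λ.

κ_1 = dK/dt |_{t=0} = λ

M_X(t) = e^(λ*(e^(t) - 1))
K_X(t) = log M_X(t) = λ*(e^(t) - 1)
dK/dt = λ*e^(t)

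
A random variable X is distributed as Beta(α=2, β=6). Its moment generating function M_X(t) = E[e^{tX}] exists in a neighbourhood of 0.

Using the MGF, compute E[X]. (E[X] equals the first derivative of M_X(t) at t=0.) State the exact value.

E[X] = dM/dt |_{t=0} = 1/4

M_X(t) = ₁F₁(2; 8; t)
dM/dt = ₁F₁(3; 9; t)/4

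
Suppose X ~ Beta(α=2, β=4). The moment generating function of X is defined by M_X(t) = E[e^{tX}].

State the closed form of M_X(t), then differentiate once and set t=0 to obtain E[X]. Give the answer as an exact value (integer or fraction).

M_X(t) = ₁F₁(2; 6; t)
M′(t) = ₁F₁(3; 7; t)/3

E[X] = M′(0) = 1/3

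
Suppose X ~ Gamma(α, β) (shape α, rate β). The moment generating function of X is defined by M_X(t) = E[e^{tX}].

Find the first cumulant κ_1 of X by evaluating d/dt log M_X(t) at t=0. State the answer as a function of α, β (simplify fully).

M_X(t) = (β/(β - t))^α
K_X(t) = log M_X(t) = α*(log(β) - log(β - t))
dK/dt = -α/(-β + t)

κ_1 = dK/dt |_{t=0} = α/β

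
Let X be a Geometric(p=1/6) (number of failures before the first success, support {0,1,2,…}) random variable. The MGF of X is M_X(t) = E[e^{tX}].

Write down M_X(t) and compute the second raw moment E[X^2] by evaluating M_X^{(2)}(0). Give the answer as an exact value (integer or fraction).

M_X(t) = 1/(6*(1 - 5*e^(t)/6))
dM/dt = 5*e^(t)/(25*e^(2*t) - 60*e^(t) + 36)
d^2M/dt^2 = (-25*e^(2*t) - 30*e^(t))/(125*e^(3*t) - 450*e^(2*t) + 540*e^(t) - 216)

E[X^2] = d^2M/dt^2 |_{t=0} = 55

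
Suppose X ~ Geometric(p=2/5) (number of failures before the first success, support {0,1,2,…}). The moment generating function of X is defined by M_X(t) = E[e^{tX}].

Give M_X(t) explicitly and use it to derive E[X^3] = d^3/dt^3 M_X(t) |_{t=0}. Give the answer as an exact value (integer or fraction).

M_X(t) = 2/(5*(1 - 3*e^(t)/5))
dM/dt = 6*e^(t)/(9*e^(2*t) - 30*e^(t) + 25)
d^2M/dt^2 = (-18*e^(2*t) - 30*e^(t))/(27*e^(3*t) - 135*e^(2*t) + 225*e^(t) - 125)
d^3M/dt^3 = (54*e^(3*t) + 360*e^(2*t) + 150*e^(t))/(81*e^(4*t) - 540*e^(3*t) + 1350*e^(2*t) - 1500*e^(t) + 625)

E[X^3] = d^3M/dt^3 |_{t=0} = 141/4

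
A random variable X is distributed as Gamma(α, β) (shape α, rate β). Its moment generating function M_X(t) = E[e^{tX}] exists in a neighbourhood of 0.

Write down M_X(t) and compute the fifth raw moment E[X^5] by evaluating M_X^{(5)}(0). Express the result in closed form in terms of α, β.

M_X(t) = (β/(β - t))^α
M′(t) = -α*β^α*(1/(β - t))^α/(-β + t)
M′′(t) = (α^2*β^α*(1/(β - t))^α + α*β^α*(1/(β - t))^α)/(β^2 - 2*β*t + t^2)
M′′′(t) = (-α^3*β^α*(1/(β - t))^α - 3*α^2*β^α*(1/(β - t))^α - 2*α*β^α*(1/(β - t))^α)/(-β^3 + 3*β^2*t - 3*β*t^2 + t^3)
M′′′′(t) = (α^4*β^α*(1/(β - t))^α + 6*α^3*β^α*(1/(β - t))^α + 11*α^2*β^α*(1/(β - t))^α + 6*α*β^α*(1/(β - t))^α)/(β^4 - 4*β^3*t + 6*β^2*t^2 - 4*β*t^3 + t^4)

E[X^5] = M′′′′′(0) = α*(α^4 + 10*α^3 + 35*α^2 + 50*α + 24)/β^5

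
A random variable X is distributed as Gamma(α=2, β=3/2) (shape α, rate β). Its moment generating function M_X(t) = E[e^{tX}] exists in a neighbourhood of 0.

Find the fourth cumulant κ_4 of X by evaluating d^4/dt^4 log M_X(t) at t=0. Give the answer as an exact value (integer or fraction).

M_X(t) = 9/(4*(3/2 - t)^2)
K_X(t) = log M_X(t) = -2*log(3/2 - t) - 2*log(2) + 2*log(3)
dK/dt = -4/(2*t - 3)
d^2K/dt^2 = 8/(4*t^2 - 12*t + 9)
d^3K/dt^3 = -32/(8*t^3 - 36*t^2 + 54*t - 27)
d^4K/dt^4 = 192/(16*t^4 - 96*t^3 + 216*t^2 - 216*t + 81)

κ_4 = d^4K/dt^4 |_{t=0} = 64/27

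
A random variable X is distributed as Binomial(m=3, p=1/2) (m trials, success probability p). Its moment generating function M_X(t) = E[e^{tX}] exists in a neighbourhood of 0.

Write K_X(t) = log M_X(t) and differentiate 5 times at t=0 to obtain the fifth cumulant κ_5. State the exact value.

M_X(t) = (e^(t)/2 + 1/2)^3
K_X(t) = log M_X(t) = 3*log(e^(t)/2 + 1/2)
dK/dt = 3*e^(t)/(e^(t) + 1)
d^2K/dt^2 = 3*e^(t)/(e^(2*t) + 2*e^(t) + 1)
d^3K/dt^3 = (-3*e^(2*t) + 3*e^(t))/(e^(3*t) + 3*e^(2*t) + 3*e^(t) + 1)
d^4K/dt^4 = (3*e^(3*t) - 12*e^(2*t) + 3*e^(t))/(e^(4*t) + 4*e^(3*t) + 6*e^(2*t) + 4*e^(t) + 1)
d^5K/dt^5 = (-3*e^(4*t) + 33*e^(3*t) - 33*e^(2*t) + 3*e^(t))/(e^(5*t) + 5*e^(4*t) + 10*e^(3*t) + 10*e^(2*t) + 5*e^(t) + 1)

κ_5 = d^5K/dt^5 |_{t=0} = 0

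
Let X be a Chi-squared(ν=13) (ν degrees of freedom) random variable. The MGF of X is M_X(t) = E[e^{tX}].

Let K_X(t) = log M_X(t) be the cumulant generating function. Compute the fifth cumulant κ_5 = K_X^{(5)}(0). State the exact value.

κ_5 = d^5K/dt^5 |_{t=0} = 4992

M_X(t) = (1 - 2*t)^(-13/2)
K_X(t) = log M_X(t) = -13*log(1 - 2*t)/2
dK/dt = -13/(2*t - 1)
d^2K/dt^2 = 26/(4*t^2 - 4*t + 1)
d^3K/dt^3 = -104/(8*t^3 - 12*t^2 + 6*t - 1)
d^4K/dt^4 = 624/(16*t^4 - 32*t^3 + 24*t^2 - 8*t + 1)
d^5K/dt^5 = -4992/(32*t^5 - 80*t^4 + 80*t^3 - 40*t^2 + 10*t - 1)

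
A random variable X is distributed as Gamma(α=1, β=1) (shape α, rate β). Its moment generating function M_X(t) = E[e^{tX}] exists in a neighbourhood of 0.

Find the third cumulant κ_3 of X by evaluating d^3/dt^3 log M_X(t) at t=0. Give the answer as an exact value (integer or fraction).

κ_3 = K^(3)(0) = 2

M_X(t) = 1/(1 - t)
K_X(t) = log M_X(t) = -log(1 - t)
K^(3)(t) = -2/(t^3 - 3*t^2 + 3*t - 1)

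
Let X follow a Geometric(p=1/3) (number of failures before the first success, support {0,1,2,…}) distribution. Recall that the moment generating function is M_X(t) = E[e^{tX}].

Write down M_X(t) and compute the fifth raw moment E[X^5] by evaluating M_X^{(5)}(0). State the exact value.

M_X(t) = 1/(3*(1 - 2*e^(t)/3))
dM/dt = 2*e^(t)/(4*e^(2*t) - 12*e^(t) + 9)
d^2M/dt^2 = (-4*e^(2*t) - 6*e^(t))/(8*e^(3*t) - 36*e^(2*t) + 54*e^(t) - 27)
d^3M/dt^3 = (8*e^(3*t) + 48*e^(2*t) + 18*e^(t))/(16*e^(4*t) - 96*e^(3*t) + 216*e^(2*t) - 216*e^(t) + 81)
d^4M/dt^4 = (-16*e^(4*t) - 264*e^(3*t) - 396*e^(2*t) - 54*e^(t))/(32*e^(5*t) - 240*e^(4*t) + 720*e^(3*t) - 1080*e^(2*t) + 810*e^(t) - 243)
d^5M/dt^5 = (32*e^(5*t) + 1248*e^(4*t) + 4752*e^(3*t) + 2808*e^(2*t) + 162*e^(t))/(64*e^(6*t) - 576*e^(5*t) + 2160*e^(4*t) - 4320*e^(3*t) + 4860*e^(2*t) - 2916*e^(t) + 729)

E[X^5] = d^5M/dt^5 |_{t=0} = 9002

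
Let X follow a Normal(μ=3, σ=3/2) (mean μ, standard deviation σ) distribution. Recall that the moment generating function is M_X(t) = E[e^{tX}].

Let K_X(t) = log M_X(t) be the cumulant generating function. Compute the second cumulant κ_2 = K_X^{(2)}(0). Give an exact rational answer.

M_X(t) = e^(9*t^2/8 + 3*t)
K_X(t) = log M_X(t) = 9*t^2/8 + 3*t
K′(t) = 9*t/4 + 3
K′′(t) = 9/4

κ_2 = K′′(0) = 9/4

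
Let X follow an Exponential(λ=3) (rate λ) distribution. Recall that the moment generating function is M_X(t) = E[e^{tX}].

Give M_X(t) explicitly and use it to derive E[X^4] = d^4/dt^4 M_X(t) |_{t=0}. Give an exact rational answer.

M_X(t) = 3/(3 - t)
dM/dt = 3/(t^2 - 6*t + 9)
d^2M/dt^2 = -6/(t^3 - 9*t^2 + 27*t - 27)
d^3M/dt^3 = 18/(t^4 - 12*t^3 + 54*t^2 - 108*t + 81)
d^4M/dt^4 = -72/(t^5 - 15*t^4 + 90*t^3 - 270*t^2 + 405*t - 243)

E[X^4] = d^4M/dt^4 |_{t=0} = 8/27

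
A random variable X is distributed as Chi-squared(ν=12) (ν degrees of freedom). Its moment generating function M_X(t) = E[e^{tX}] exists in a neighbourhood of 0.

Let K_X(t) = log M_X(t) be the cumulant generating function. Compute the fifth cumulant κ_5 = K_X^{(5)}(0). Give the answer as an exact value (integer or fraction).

κ_5 = d^5K/dt^5 |_{t=0} = 4608

M_X(t) = (1 - 2*t)^(-6)
K_X(t) = log M_X(t) = -6*log(1 - 2*t)
dK/dt = -12/(2*t - 1)
d^2K/dt^2 = 24/(4*t^2 - 4*t + 1)
d^3K/dt^3 = -96/(8*t^3 - 12*t^2 + 6*t - 1)
d^4K/dt^4 = 576/(16*t^4 - 32*t^3 + 24*t^2 - 8*t + 1)
d^5K/dt^5 = -4608/(32*t^5 - 80*t^4 + 80*t^3 - 40*t^2 + 10*t - 1)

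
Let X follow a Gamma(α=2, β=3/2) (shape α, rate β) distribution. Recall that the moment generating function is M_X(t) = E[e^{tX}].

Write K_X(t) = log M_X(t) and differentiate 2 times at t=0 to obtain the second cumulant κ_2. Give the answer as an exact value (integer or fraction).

κ_2 = d^2K/dt^2 |_{t=0} = 8/9

M_X(t) = 9/(4*(3/2 - t)^2)
K_X(t) = log M_X(t) = -2*log(3/2 - t) - 2*log(2) + 2*log(3)
dK/dt = -4/(2*t - 3)
d^2K/dt^2 = 8/(4*t^2 - 12*t + 9)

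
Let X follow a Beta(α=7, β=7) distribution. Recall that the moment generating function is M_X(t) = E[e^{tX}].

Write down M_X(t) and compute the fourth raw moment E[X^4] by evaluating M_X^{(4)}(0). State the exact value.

E[X^4] = D^4[M](0) = 3/34

M_X(t) = ₁F₁(7; 14; t)
D^4[M](t) = 3*₁F₁(11; 18; t)/34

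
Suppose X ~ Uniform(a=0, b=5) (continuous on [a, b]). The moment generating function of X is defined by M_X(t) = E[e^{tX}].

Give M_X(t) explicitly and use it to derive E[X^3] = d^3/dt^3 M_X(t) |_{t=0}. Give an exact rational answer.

M_X(t) = (e^(5*t) - 1)/(5*t)
M^(3)(t) = (125*t^3*e^(5*t) - 75*t^2*e^(5*t) + 30*t*e^(5*t) - 6*e^(5*t) + 6)/(5*t^4)

E[X^3] = M^(3)(0) = 125/4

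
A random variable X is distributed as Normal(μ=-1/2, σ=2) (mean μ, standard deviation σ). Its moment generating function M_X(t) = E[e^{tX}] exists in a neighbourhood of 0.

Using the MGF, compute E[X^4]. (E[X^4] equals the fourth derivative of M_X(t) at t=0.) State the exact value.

E[X^4] = d^4M/dt^4 |_{t=0} = 865/16

M_X(t) = e^(2*t^2 - t/2)
dM/dt = 4*t*e^(-t/2)*e^(2*t^2) - e^(-t/2)*e^(2*t^2)/2
d^2M/dt^2 = (64*t^2*e^(2*t^2) - 16*t*e^(2*t^2) + 17*e^(2*t^2))*e^(-t/2)/4
d^3M/dt^3 = (512*t^3*e^(2*t^2) - 192*t^2*e^(2*t^2) + 408*t*e^(2*t^2) - 49*e^(2*t^2))*e^(-t/2)/8
d^4M/dt^4 = (4096*t^4*e^(2*t^2) - 2048*t^3*e^(2*t^2) + 6528*t^2*e^(2*t^2) - 1568*t*e^(2*t^2) + 865*e^(2*t^2))*e^(-t/2)/16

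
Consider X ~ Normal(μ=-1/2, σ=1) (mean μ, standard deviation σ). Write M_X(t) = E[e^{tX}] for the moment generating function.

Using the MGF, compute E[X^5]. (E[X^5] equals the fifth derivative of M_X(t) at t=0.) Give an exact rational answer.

E[X^5] = M′′′′′(0) = -281/32

M_X(t) = e^(t^2/2 - t/2)
M′(t) = t*e^(-t/2)*e^(t^2/2) - e^(-t/2)*e^(t^2/2)/2
M′′(t) = (4*t^2*e^(t^2/2) - 4*t*e^(t^2/2) + 5*e^(t^2/2))*e^(-t/2)/4
M′′′(t) = (8*t^3*e^(t^2/2) - 12*t^2*e^(t^2/2) + 30*t*e^(t^2/2) - 13*e^(t^2/2))*e^(-t/2)/8
M′′′′(t) = (16*t^4*e^(t^2/2) - 32*t^3*e^(t^2/2) + 120*t^2*e^(t^2/2) - 104*t*e^(t^2/2) + 73*e^(t^2/2))*e^(-t/2)/16
M′′′′′(t) = (32*t^5*e^(t^2/2) - 80*t^4*e^(t^2/2) + 400*t^3*e^(t^2/2) - 520*t^2*e^(t^2/2) + 730*t*e^(t^2/2) - 281*e^(t^2/2))*e^(-t/2)/32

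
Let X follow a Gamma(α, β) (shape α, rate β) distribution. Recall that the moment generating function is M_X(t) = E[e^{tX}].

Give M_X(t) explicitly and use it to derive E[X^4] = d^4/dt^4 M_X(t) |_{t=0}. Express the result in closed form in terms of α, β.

E[X^4] = D^4[M](0) = α*(α^3 + 6*α^2 + 11*α + 6)/β^4

M_X(t) = (β/(β - t))^α
D^4[M](t) = (α^4*β^α*(1/(β - t))^α + 6*α^3*β^α*(1/(β - t))^α + 11*α^2*β^α*(1/(β - t))^α + 6*α*β^α*(1/(β - t))^α)/(β^4 - 4*β^3*t + 6*β^2*t^2 - 4*β*t^3 + t^4)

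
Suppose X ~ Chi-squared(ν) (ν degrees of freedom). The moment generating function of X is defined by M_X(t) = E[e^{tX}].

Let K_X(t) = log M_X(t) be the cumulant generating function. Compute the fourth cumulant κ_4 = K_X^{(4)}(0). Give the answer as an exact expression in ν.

κ_4 = K^(4)(0) = 48*ν

M_X(t) = (1 - 2*t)^(-ν/2)
K_X(t) = log M_X(t) = -ν*log(1 - 2*t)/2
K^(4)(t) = 48*ν/(16*t^4 - 32*t^3 + 24*t^2 - 8*t + 1)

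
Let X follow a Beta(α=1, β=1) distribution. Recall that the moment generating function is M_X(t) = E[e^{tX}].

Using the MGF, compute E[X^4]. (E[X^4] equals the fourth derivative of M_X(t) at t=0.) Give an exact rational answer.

M_X(t) = ₁F₁(1; 2; t)
D^4[M](t) = ₁F₁(5; 6; t)/5

E[X^4] = D^4[M](0) = 1/5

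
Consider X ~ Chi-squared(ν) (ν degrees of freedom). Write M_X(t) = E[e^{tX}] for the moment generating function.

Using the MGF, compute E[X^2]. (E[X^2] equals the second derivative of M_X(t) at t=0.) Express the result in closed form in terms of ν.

M_X(t) = (1 - 2*t)^(-ν/2)
dM/dt = -ν/(2*t*(1 - 2*t)^(ν/2) - (1 - 2*t)^(ν/2))
d^2M/dt^2 = (ν^2 + 2*ν)/(4*t^2*(1 - 2*t)^(ν/2) - 4*t*(1 - 2*t)^(ν/2) + (1 - 2*t)^(ν/2))

E[X^2] = d^2M/dt^2 |_{t=0} = ν*(ν + 2)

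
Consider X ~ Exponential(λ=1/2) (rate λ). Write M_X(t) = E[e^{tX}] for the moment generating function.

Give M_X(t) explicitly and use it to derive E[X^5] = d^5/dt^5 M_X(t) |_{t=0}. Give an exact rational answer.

M_X(t) = 1/(2*(1/2 - t))
M^(5)(t) = 3840/(64*t^6 - 192*t^5 + 240*t^4 - 160*t^3 + 60*t^2 - 12*t + 1)

E[X^5] = M^(5)(0) = 3840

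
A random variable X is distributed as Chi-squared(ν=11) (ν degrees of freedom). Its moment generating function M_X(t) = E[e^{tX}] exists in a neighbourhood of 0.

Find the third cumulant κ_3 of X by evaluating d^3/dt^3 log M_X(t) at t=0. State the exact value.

κ_3 = K′′′(0) = 88

M_X(t) = (1 - 2*t)^(-11/2)
K_X(t) = log M_X(t) = -11*log(1 - 2*t)/2
K′(t) = -11/(2*t - 1)
K′′(t) = 22/(4*t^2 - 4*t + 1)
K′′′(t) = -88/(8*t^3 - 12*t^2 + 6*t - 1)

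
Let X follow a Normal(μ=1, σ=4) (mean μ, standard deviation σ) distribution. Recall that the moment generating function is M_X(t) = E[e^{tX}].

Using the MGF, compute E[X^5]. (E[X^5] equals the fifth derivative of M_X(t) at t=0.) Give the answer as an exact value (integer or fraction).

M_X(t) = e^(8*t^2 + t)

E[X^5] = D^5[M](0) = 4001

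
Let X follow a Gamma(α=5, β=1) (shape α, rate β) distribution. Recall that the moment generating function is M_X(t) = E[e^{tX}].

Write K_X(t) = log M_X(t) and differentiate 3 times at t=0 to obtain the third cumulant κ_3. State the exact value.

M_X(t) = (1 - t)^(-5)
K_X(t) = log M_X(t) = -5*log(1 - t)
K′(t) = -5/(t - 1)
K′′(t) = 5/(t^2 - 2*t + 1)
K′′′(t) = -10/(t^3 - 3*t^2 + 3*t - 1)

κ_3 = K′′′(0) = 10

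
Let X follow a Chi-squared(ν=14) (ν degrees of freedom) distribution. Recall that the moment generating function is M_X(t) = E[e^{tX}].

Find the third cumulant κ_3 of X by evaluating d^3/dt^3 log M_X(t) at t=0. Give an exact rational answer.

M_X(t) = (1 - 2*t)^(-7)
K_X(t) = log M_X(t) = -7*log(1 - 2*t)
dK/dt = -14/(2*t - 1)
d^2K/dt^2 = 28/(4*t^2 - 4*t + 1)
d^3K/dt^3 = -112/(8*t^3 - 12*t^2 + 6*t - 1)

κ_3 = d^3K/dt^3 |_{t=0} = 112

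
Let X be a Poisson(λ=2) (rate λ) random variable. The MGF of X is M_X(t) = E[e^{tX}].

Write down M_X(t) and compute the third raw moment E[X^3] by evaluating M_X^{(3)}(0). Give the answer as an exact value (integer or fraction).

E[X^3] = M^(3)(0) = 22

M_X(t) = e^(2*e^(t) - 2)
M^(3)(t) = (8*e^(3*t)*e^(2*e^(t)) + 12*e^(2*t)*e^(2*e^(t)) + 2*e^(t)*e^(2*e^(t)))*e^(-2)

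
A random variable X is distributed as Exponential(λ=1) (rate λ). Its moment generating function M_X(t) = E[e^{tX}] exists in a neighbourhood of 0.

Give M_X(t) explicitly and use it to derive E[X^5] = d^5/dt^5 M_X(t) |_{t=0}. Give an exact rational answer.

E[X^5] = D^5[M](0) = 120

M_X(t) = 1/(1 - t)
D^5[M](t) = 120/(t^6 - 6*t^5 + 15*t^4 - 20*t^3 + 15*t^2 - 6*t + 1)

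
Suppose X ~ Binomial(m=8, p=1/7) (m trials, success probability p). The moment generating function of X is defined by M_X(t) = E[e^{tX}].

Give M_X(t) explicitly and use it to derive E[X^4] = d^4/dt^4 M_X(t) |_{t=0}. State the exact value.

M_X(t) = (e^(t)/7 + 6/7)^8

E[X^4] = d^4M/dt^4 |_{t=0} = 5392/343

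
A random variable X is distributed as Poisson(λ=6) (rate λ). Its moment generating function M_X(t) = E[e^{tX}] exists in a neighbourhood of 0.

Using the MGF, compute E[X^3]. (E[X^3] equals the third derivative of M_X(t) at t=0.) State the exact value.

M_X(t) = e^(6*e^(t) - 6)
M′(t) = 6*e^(-6)*e^(t)*e^(6*e^(t))
M′′(t) = (36*e^(2*t)*e^(6*e^(t)) + 6*e^(t)*e^(6*e^(t)))*e^(-6)
M′′′(t) = (216*e^(3*t)*e^(6*e^(t)) + 108*e^(2*t)*e^(6*e^(t)) + 6*e^(t)*e^(6*e^(t)))*e^(-6)

E[X^3] = M′′′(0) = 330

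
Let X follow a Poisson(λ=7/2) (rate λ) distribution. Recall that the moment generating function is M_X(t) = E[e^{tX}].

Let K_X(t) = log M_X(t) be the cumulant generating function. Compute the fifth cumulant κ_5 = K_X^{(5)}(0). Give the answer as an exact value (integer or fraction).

κ_5 = K′′′′′(0) = 7/2

M_X(t) = e^(7*e^(t)/2 - 7/2)
K_X(t) = log M_X(t) = 7*e^(t)/2 - 7/2
K′(t) = 7*e^(t)/2
K′′(t) = 7*e^(t)/2
K′′′(t) = 7*e^(t)/2
K′′′′(t) = 7*e^(t)/2
K′′′′′(t) = 7*e^(t)/2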